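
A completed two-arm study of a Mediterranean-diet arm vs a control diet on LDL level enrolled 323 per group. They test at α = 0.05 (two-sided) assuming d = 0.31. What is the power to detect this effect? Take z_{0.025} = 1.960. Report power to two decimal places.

For two equal groups, power = Φ(d·√(n/2) − z_{α/2}).
d·√(n/2) = 0.31 × √(323/2) = 0.31 × 12.708 = 3.940.
z_β = 3.940 − 1.960 = 1.980.
Power = Φ(1.980) = 0.976.

power ≈ 0.98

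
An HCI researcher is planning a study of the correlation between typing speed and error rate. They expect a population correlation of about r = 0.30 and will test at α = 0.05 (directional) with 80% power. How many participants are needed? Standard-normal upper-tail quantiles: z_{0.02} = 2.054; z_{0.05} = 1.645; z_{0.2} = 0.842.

n = 68

Fisher's z: C = ½·ln((1+r)/(1−r)) = ½·ln(1.8571) = 0.3095.
n = ((z_{α} + z_β)/C)² + 3.
(1.645 + 0.842) / 0.3095 = 2.487 / 0.3095 = 8.036.
n = 8.036² + 3 = 64.57 + 3 = 67.6.
Round up.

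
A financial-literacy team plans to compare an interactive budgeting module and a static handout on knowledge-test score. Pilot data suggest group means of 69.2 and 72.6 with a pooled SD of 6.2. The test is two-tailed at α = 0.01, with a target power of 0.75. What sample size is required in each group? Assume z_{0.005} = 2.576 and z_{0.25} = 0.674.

n = 71 per group

Cohen's d = |M₁ − M₂| / SD_pooled = |69.2 − 72.6| / 6.2 = 3.4 / 6.2 = 0.548.
For two independent groups with equal n: n = 2·((z_{α/2} + z_β) / d)².
z_{α/2} + z_β = 2.576 + 0.674 = 3.250.
n = 2 × (3.250 / 0.548)² = 2 × 5.931² = 2 × 35.17 = 70.3.
Round up to the next whole participant.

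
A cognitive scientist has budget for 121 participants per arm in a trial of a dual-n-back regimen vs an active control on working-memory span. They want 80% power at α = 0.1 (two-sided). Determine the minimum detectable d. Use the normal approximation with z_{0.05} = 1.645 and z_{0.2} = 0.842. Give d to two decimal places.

For two independent groups of n = 121 each: d_min = (z_{α/2} + z_β)·√(2/n).
z-sum = 1.645 + 0.842 = 2.487.
d_min = 2.487 × √(2/121) = 2.487 × 0.1286 = 0.320.

d_min ≈ 0.32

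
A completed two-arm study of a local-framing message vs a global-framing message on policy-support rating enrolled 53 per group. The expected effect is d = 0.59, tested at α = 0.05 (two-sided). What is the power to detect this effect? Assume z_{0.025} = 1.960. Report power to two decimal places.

power ≈ 0.86

For two equal groups, power = Φ(d·√(n/2) − z_{α/2}).
d·√(n/2) = 0.59 × √(53/2) = 0.59 × 5.148 = 3.037.
z_β = 3.037 − 1.960 = 1.077.
Power = Φ(1.077) = 0.859.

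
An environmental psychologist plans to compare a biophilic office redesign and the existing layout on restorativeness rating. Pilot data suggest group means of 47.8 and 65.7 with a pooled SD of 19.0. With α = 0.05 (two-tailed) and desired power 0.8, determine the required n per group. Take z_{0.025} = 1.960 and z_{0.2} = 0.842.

n = 18 per group

Cohen's d = |M₁ − M₂| / SD_pooled = |47.8 − 65.7| / 19.0 = 17.9 / 19.0 = 0.942.
For two independent groups with equal n: n = 2·((z_{α/2} + z_β) / d)².
z_{α/2} + z_β = 1.960 + 0.842 = 2.802.
n = 2 × (2.802 / 0.942)² = 2 × 2.975² = 2 × 8.85 = 17.7.
Round up to the next whole participant.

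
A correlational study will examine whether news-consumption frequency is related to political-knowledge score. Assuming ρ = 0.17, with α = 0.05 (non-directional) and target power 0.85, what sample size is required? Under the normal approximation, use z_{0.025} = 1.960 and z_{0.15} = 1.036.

Fisher's z: C = ½·ln((1+r)/(1−r)) = ½·ln(1.4096) = 0.1717.
n = ((z_{α/2} + z_β)/C)² + 3.
(1.960 + 1.036) / 0.1717 = 2.996 / 0.1717 = 17.449.
n = 17.449² + 3 = 304.47 + 3 = 307.5.
Round up.

n = 308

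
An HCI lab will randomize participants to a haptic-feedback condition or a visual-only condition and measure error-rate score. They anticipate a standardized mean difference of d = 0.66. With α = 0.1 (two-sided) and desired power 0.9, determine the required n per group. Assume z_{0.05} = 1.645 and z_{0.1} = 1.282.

For two independent groups with equal n: n = 2·((z_{α/2} + z_β) / d)².
z_{α/2} + z_β = 1.645 + 1.282 = 2.927.
n = 2 × (2.927 / 0.66)² = 2 × 4.435² = 2 × 19.67 = 39.3.
Round up to the next whole participant.

n = 40 per group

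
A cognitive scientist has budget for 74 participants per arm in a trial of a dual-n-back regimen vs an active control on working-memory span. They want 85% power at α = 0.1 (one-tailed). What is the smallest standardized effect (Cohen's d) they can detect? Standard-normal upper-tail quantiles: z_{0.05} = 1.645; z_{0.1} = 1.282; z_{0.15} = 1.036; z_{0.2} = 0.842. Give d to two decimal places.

For two independent groups of n = 74 each: d_min = (z_{α} + z_β)·√(2/n).
z-sum = 1.282 + 1.036 = 2.318.
d_min = 2.318 × √(2/74) = 2.318 × 0.1644 = 0.381.

d_min ≈ 0.38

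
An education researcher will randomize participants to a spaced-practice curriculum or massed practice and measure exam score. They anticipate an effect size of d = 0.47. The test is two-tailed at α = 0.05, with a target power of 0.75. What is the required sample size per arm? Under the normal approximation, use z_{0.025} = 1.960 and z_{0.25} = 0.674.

n = 63 per group

For two independent groups with equal n: n = 2·((z_{α/2} + z_β) / d)².
z_{α/2} + z_β = 1.960 + 0.674 = 2.634.
n = 2 × (2.634 / 0.47)² = 2 × 5.604² = 2 × 31.41 = 62.8.
Round up to the next whole participant.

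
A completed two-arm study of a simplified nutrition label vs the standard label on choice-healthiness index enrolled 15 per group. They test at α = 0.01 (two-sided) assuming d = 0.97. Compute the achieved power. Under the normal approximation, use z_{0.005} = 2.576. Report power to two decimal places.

power ≈ 0.53

For two equal groups, power = Φ(d·√(n/2) − z_{α/2}).
d·√(n/2) = 0.97 × √(15/2) = 0.97 × 2.739 = 2.656.
z_β = 2.656 − 2.576 = 0.080.
Power = Φ(0.080) = 0.532.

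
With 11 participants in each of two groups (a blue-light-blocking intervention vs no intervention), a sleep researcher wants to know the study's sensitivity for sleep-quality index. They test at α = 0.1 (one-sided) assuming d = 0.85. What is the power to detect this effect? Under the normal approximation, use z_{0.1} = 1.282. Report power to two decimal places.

power ≈ 0.76

For two equal groups, power = Φ(d·√(n/2) − z_{α}).
d·√(n/2) = 0.85 × √(11/2) = 0.85 × 2.345 = 1.993.
z_β = 1.993 − 1.282 = 0.711.
Power = Φ(0.711) = 0.762.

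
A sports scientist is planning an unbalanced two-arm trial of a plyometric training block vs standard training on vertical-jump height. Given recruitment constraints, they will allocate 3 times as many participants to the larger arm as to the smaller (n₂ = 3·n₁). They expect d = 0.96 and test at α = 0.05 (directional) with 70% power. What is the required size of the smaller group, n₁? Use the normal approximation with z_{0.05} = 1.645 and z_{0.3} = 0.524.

n₁ = 7

With allocation ratio k = n₂/n₁ = 3, Var(x̄₁−x̄₂) = σ²(1/n₁ + 1/(k·n₁)) = σ²·(k+1)/(k·n₁).
So n₁ = (1 + 1/k)·((z_{α} + z_β)/d)² = 1.333 × (2.169/0.96)².
n₁ = 1.333 × 5.10 = 6.8.
Round up: n₁ = 7, giving n₂ = 3 × 7 = 21.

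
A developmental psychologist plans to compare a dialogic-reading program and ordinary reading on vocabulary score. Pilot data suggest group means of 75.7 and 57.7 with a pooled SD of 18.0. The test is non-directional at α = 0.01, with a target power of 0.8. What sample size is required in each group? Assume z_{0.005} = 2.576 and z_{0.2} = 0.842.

n = 24 per group

Cohen's d = |M₁ − M₂| / SD_pooled = |75.7 − 57.7| / 18.0 = 18.0 / 18.0 = 1.000.
For two independent groups with equal n: n = 2·((z_{α/2} + z_β) / d)².
z_{α/2} + z_β = 2.576 + 0.842 = 3.418.
n = 2 × (3.418 / 1.000)² = 2 × 3.418² = 2 × 11.68 = 23.4.
Round up to the next whole participant.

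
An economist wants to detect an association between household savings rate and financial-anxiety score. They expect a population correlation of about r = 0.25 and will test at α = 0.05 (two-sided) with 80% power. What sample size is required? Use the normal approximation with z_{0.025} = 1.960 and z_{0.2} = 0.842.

n = 124

Fisher's z: C = ½·ln((1+r)/(1−r)) = ½·ln(1.6667) = 0.2554.
n = ((z_{α/2} + z_β)/C)² + 3.
(1.960 + 0.842) / 0.2554 = 2.802 / 0.2554 = 10.971.
n = 10.971² + 3 = 120.36 + 3 = 123.4.
Round up.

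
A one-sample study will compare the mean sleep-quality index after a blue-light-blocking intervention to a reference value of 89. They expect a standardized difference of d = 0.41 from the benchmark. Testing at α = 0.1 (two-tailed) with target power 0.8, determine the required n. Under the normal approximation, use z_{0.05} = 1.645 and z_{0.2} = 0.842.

n = 37

For a one-sample test: n = ((z_{α/2} + z_β) / d)².
z_{α/2} + z_β = 1.645 + 0.842 = 2.487.
n = (2.487 / 0.41)² = 6.066² = 36.79.
Round up.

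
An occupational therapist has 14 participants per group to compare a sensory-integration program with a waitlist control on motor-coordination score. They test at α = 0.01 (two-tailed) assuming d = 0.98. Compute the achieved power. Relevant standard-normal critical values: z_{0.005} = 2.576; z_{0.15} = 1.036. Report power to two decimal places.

power ≈ 0.51

For two equal groups, power = Φ(d·√(n/2) − z_{α/2}).
d·√(n/2) = 0.98 × √(14/2) = 0.98 × 2.646 = 2.593.
z_β = 2.593 − 2.576 = 0.017.
Power = Φ(0.017) = 0.507.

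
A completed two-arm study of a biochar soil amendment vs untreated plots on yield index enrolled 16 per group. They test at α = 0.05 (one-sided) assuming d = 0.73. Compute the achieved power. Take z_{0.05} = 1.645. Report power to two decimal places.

power ≈ 0.66

For two equal groups, power = Φ(d·√(n/2) − z_{α}).
d·√(n/2) = 0.73 × √(16/2) = 0.73 × 2.828 = 2.065.
z_β = 2.065 − 1.645 = 0.420.
Power = Φ(0.420) = 0.663.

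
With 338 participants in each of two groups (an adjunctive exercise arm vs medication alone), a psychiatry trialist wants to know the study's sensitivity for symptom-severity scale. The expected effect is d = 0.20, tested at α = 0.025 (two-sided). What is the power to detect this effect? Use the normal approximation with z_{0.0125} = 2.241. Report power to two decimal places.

power ≈ 0.64

For two equal groups, power = Φ(d·√(n/2) − z_{α/2}).
d·√(n/2) = 0.20 × √(338/2) = 0.20 × 13.000 = 2.600.
z_β = 2.600 − 2.241 = 0.359.
Power = Φ(0.359) = 0.640.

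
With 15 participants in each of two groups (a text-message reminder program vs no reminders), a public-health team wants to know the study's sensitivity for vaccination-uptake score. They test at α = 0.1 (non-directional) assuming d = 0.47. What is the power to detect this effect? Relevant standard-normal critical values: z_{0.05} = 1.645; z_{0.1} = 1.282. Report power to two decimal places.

power ≈ 0.36

For two equal groups, power = Φ(d·√(n/2) − z_{α/2}).
d·√(n/2) = 0.47 × √(15/2) = 0.47 × 2.739 = 1.287.
z_β = 1.287 − 1.645 = -0.358.
Power = Φ(-0.358) = 0.360.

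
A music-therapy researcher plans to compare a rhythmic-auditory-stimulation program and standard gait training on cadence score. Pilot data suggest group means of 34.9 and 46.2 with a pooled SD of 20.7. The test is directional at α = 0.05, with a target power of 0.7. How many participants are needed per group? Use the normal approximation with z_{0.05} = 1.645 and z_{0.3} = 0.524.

Cohen's d = |M₁ − M₂| / SD_pooled = |34.9 − 46.2| / 20.7 = 11.3 / 20.7 = 0.546.
For two independent groups with equal n: n = 2·((z_{α} + z_β) / d)².
z_{α} + z_β = 1.645 + 0.524 = 2.169.
n = 2 × (2.169 / 0.546)² = 2 × 3.973² = 2 × 15.78 = 31.6.
Round up to the next whole participant.

n = 32 per group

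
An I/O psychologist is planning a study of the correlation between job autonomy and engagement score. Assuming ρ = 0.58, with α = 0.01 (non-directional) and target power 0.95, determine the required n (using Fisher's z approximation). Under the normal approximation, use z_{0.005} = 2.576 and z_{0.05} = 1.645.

Fisher's z: C = ½·ln((1+r)/(1−r)) = ½·ln(3.7619) = 0.6625.
n = ((z_{α/2} + z_β)/C)² + 3.
(2.576 + 1.645) / 0.6625 = 4.221 / 0.6625 = 6.371.
n = 6.371² + 3 = 40.59 + 3 = 43.6.
Round up.

n = 44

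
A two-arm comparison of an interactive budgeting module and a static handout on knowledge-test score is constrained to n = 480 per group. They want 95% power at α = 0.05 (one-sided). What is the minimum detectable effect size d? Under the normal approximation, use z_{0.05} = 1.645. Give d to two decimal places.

For two independent groups of n = 480 each: d_min = (z_{α} + z_β)·√(2/n).
z-sum = 1.645 + 1.645 = 3.290.
d_min = 3.290 × √(2/480) = 3.290 × 0.0645 = 0.212.

d_min ≈ 0.21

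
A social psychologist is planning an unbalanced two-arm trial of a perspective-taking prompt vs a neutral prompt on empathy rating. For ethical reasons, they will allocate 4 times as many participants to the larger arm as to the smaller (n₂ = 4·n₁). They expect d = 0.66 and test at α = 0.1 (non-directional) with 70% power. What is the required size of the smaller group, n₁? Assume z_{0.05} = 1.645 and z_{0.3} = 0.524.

With allocation ratio k = n₂/n₁ = 4, Var(x̄₁−x̄₂) = σ²(1/n₁ + 1/(k·n₁)) = σ²·(k+1)/(k·n₁).
So n₁ = (1 + 1/k)·((z_{α/2} + z_β)/d)² = 1.250 × (2.169/0.66)².
n₁ = 1.250 × 10.80 = 13.5.
Round up: n₁ = 14, giving n₂ = 4 × 14 = 56.

n₁ = 14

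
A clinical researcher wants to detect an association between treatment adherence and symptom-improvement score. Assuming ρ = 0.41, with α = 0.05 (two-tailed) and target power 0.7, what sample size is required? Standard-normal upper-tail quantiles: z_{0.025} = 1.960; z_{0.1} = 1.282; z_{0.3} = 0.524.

n = 36

Fisher's z: C = ½·ln((1+r)/(1−r)) = ½·ln(2.3898) = 0.4356.
n = ((z_{α/2} + z_β)/C)² + 3.
(1.960 + 0.524) / 0.4356 = 2.484 / 0.4356 = 5.702.
n = 5.702² + 3 = 32.52 + 3 = 35.5.
Round up.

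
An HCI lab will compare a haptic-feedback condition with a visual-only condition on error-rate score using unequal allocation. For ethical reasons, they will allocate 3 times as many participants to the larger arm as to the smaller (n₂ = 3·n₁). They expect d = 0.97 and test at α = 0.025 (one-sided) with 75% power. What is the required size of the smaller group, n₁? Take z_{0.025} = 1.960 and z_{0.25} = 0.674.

n₁ = 10

With allocation ratio k = n₂/n₁ = 3, Var(x̄₁−x̄₂) = σ²(1/n₁ + 1/(k·n₁)) = σ²·(k+1)/(k·n₁).
So n₁ = (1 + 1/k)·((z_{α} + z_β)/d)² = 1.333 × (2.634/0.97)².
n₁ = 1.333 × 7.37 = 9.8.
Round up: n₁ = 10, giving n₂ = 3 × 10 = 30.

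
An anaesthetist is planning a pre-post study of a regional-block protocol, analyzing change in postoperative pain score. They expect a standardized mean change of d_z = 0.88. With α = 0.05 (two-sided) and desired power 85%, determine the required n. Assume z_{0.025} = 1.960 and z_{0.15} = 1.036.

For a paired (one-sample on differences) test: n = ((z_{α/2} + z_β) / d)².
z_{α/2} + z_β = 1.960 + 1.036 = 2.996.
n = (2.996 / 0.88)² = 3.405² = 11.59.
Round up.

n = 12 pairs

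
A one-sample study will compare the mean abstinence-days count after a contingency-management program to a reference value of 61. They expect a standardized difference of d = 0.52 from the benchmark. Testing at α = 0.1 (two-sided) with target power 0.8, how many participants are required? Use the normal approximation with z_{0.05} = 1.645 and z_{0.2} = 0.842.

For a one-sample test: n = ((z_{α/2} + z_β) / d)².
z_{α/2} + z_β = 1.645 + 0.842 = 2.487.
n = (2.487 / 0.52)² = 4.783² = 22.87.
Round up.

n = 23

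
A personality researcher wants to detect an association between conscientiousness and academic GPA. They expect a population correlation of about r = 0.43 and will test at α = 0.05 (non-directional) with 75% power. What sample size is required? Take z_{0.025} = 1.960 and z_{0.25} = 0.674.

n = 36

Fisher's z: C = ½·ln((1+r)/(1−r)) = ½·ln(2.5088) = 0.4599.
n = ((z_{α/2} + z_β)/C)² + 3.
(1.960 + 0.674) / 0.4599 = 2.634 / 0.4599 = 5.727.
n = 5.727² + 3 = 32.80 + 3 = 35.8.
Round up.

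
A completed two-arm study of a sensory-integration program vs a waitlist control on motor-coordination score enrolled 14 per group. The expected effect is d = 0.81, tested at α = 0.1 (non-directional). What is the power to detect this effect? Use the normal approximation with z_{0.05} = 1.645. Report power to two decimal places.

For two equal groups, power = Φ(d·√(n/2) − z_{α/2}).
d·√(n/2) = 0.81 × √(14/2) = 0.81 × 2.646 = 2.143.
z_β = 2.143 − 1.645 = 0.498.
Power = Φ(0.498) = 0.691.

power ≈ 0.69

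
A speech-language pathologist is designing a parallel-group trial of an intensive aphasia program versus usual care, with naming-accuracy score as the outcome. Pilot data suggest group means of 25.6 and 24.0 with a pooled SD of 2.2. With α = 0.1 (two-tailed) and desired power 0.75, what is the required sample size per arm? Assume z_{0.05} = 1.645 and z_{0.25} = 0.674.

n = 21 per group

Cohen's d = |M₁ − M₂| / SD_pooled = |25.6 − 24.0| / 2.2 = 1.6 / 2.2 = 0.727.
For two independent groups with equal n: n = 2·((z_{α/2} + z_β) / d)².
z_{α/2} + z_β = 1.645 + 0.674 = 2.319.
n = 2 × (2.319 / 0.727)² = 2 × 3.190² = 2 × 10.17 = 20.3.
Round up to the next whole participant.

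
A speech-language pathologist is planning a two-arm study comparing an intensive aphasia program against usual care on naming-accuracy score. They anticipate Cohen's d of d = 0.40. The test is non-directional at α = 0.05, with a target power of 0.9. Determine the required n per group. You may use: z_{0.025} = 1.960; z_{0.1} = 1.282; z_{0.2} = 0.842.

For two independent groups with equal n: n = 2·((z_{α/2} + z_β) / d)².
z_{α/2} + z_β = 1.960 + 1.282 = 3.242.
n = 2 × (3.242 / 0.40)² = 2 × 8.105² = 2 × 65.69 = 131.4.
Round up to the next whole participant.

n = 132 per group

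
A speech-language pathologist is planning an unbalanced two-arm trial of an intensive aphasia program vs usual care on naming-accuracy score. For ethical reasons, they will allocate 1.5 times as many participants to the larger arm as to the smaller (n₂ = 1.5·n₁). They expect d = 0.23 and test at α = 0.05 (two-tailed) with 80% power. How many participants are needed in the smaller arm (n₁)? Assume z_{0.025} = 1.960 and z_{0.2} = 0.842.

With allocation ratio k = n₂/n₁ = 1.5, Var(x̄₁−x̄₂) = σ²(1/n₁ + 1/(k·n₁)) = σ²·(k+1)/(k·n₁).
So n₁ = (1 + 1/k)·((z_{α/2} + z_β)/d)² = 1.667 × (2.802/0.23)².
n₁ = 1.667 × 148.42 = 247.4.
Round up: n₁ = 248, giving n₂ = 1.5 × 248 = 372.

n₁ = 248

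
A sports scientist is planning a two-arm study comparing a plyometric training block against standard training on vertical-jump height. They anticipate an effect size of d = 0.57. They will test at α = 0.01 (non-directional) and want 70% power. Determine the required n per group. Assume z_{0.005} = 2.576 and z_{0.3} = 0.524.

For two independent groups with equal n: n = 2·((z_{α/2} + z_β) / d)².
z_{α/2} + z_β = 2.576 + 0.524 = 3.100.
n = 2 × (3.100 / 0.57)² = 2 × 5.439² = 2 × 29.58 = 59.2.
Round up to the next whole participant.

n = 60 per group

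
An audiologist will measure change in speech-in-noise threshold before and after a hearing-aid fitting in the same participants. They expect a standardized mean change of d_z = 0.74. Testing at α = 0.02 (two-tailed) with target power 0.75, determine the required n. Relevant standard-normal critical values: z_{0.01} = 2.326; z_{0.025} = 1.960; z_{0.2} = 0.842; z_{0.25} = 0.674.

For a paired (one-sample on differences) test: n = ((z_{α/2} + z_β) / d)².
z_{α/2} + z_β = 2.326 + 0.674 = 3.000.
n = (3.000 / 0.74)² = 4.054² = 16.44.
Round up.

n = 17 pairs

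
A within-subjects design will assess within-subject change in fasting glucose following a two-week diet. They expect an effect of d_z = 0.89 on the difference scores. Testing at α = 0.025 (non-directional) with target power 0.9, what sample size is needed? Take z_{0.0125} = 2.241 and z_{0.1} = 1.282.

For a paired (one-sample on differences) test: n = ((z_{α/2} + z_β) / d)².
z_{α/2} + z_β = 2.241 + 1.282 = 3.523.
n = (3.523 / 0.89)² = 3.958² = 15.67.
Round up.

n = 16 pairs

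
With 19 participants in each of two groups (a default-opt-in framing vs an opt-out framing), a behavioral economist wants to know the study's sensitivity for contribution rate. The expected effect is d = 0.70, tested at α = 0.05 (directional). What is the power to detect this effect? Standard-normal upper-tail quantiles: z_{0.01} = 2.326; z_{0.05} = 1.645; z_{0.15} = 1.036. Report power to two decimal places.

power ≈ 0.70

For two equal groups, power = Φ(d·√(n/2) − z_{α}).
d·√(n/2) = 0.70 × √(19/2) = 0.70 × 3.082 = 2.158.
z_β = 2.158 − 1.645 = 0.513.
Power = Φ(0.513) = 0.696.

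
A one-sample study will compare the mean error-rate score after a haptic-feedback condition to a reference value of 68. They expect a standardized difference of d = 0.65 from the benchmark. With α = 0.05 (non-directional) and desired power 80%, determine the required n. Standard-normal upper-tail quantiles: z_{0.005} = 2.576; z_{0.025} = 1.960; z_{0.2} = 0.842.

n = 19

For a one-sample test: n = ((z_{α/2} + z_β) / d)².
z_{α/2} + z_β = 1.960 + 0.842 = 2.802.
n = (2.802 / 0.65)² = 4.311² = 18.58.
Round up.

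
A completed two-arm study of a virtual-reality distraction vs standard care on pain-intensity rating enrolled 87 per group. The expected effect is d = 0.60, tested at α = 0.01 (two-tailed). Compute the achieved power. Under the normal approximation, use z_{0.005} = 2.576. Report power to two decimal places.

For two equal groups, power = Φ(d·√(n/2) − z_{α/2}).
d·√(n/2) = 0.60 × √(87/2) = 0.60 × 6.595 = 3.957.
z_β = 3.957 − 2.576 = 1.381.
Power = Φ(1.381) = 0.916.

power ≈ 0.92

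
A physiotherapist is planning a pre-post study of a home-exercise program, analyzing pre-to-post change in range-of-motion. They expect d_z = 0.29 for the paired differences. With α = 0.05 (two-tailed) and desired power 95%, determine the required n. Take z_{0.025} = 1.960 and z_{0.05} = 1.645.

For a paired (one-sample on differences) test: n = ((z_{α/2} + z_β) / d)².
z_{α/2} + z_β = 1.960 + 1.645 = 3.605.
n = (3.605 / 0.29)² = 12.431² = 154.53.
Round up.

n = 155 pairs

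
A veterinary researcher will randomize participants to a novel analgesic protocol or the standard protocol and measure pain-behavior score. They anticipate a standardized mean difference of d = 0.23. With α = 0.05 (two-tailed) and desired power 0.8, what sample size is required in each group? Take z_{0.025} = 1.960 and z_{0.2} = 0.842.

n = 297 per group

For two independent groups with equal n: n = 2·((z_{α/2} + z_β) / d)².
z_{α/2} + z_β = 1.960 + 0.842 = 2.802.
n = 2 × (2.802 / 0.23)² = 2 × 12.183² = 2 × 148.42 = 296.8.
Round up to the next whole participant.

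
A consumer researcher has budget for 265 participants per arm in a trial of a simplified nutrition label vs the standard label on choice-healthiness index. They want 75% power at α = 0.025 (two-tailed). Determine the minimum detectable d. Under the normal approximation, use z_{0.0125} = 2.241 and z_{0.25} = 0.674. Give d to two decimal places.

d_min ≈ 0.25

For two independent groups of n = 265 each: d_min = (z_{α/2} + z_β)·√(2/n).
z-sum = 2.241 + 0.674 = 2.915.
d_min = 2.915 × √(2/265) = 2.915 × 0.0869 = 0.253.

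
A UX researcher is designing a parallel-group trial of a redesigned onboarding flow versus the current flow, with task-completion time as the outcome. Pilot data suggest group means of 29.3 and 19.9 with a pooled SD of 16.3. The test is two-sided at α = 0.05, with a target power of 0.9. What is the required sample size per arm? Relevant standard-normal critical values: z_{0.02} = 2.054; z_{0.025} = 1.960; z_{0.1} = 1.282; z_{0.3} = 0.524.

Cohen's d = |M₁ − M₂| / SD_pooled = |29.3 − 19.9| / 16.3 = 9.4 / 16.3 = 0.577.
For two independent groups with equal n: n = 2·((z_{α/2} + z_β) / d)².
z_{α/2} + z_β = 1.960 + 1.282 = 3.242.
n = 2 × (3.242 / 0.577)² = 2 × 5.619² = 2 × 31.57 = 63.1.
Round up to the next whole participant.

n = 64 per group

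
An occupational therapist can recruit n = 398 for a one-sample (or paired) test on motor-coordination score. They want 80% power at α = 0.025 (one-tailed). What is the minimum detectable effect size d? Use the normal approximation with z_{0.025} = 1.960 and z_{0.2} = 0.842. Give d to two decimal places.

For a single sample (or paired design) of n = 398: d_min = (z_{α} + z_β)/√n.
z-sum = 1.960 + 0.842 = 2.802.
d_min = 2.802 / √398 = 2.802 / 19.950 = 0.140.

d_min ≈ 0.14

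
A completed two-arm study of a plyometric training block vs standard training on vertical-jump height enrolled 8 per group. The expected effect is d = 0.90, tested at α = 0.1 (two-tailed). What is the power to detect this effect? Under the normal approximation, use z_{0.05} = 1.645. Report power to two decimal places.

For two equal groups, power = Φ(d·√(n/2) − z_{α/2}).
d·√(n/2) = 0.90 × √(8/2) = 0.90 × 2.000 = 1.800.
z_β = 1.800 − 1.645 = 0.155.
Power = Φ(0.155) = 0.562.

power ≈ 0.56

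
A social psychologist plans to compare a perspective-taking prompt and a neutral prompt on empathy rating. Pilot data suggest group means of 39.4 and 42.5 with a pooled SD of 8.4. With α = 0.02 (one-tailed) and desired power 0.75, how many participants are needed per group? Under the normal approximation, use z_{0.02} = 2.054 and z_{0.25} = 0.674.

Cohen's d = |M₁ − M₂| / SD_pooled = |39.4 − 42.5| / 8.4 = 3.1 / 8.4 = 0.369.
For two independent groups with equal n: n = 2·((z_{α} + z_β) / d)².
z_{α} + z_β = 2.054 + 0.674 = 2.728.
n = 2 × (2.728 / 0.369)² = 2 × 7.393² = 2 × 54.66 = 109.3.
Round up to the next whole participant.

n = 110 per group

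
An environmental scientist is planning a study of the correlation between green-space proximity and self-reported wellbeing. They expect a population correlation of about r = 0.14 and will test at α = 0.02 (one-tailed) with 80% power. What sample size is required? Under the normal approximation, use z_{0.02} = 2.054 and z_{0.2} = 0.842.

n = 426

Fisher's z: C = ½·ln((1+r)/(1−r)) = ½·ln(1.3256) = 0.1409.
n = ((z_{α} + z_β)/C)² + 3.
(2.054 + 0.842) / 0.1409 = 2.896 / 0.1409 = 20.554.
n = 20.554² + 3 = 422.45 + 3 = 425.4.
Round up.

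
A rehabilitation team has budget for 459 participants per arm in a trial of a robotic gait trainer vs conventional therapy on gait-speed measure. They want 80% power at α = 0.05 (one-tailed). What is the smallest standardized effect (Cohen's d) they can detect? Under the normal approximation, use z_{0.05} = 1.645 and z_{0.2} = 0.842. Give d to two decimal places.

For two independent groups of n = 459 each: d_min = (z_{α} + z_β)·√(2/n).
z-sum = 1.645 + 0.842 = 2.487.
d_min = 2.487 × √(2/459) = 2.487 × 0.0660 = 0.164.

d_min ≈ 0.16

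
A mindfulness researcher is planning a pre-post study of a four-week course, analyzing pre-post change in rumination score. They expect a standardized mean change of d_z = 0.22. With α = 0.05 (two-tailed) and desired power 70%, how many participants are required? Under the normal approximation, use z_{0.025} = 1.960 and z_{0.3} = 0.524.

For a paired (one-sample on differences) test: n = ((z_{α/2} + z_β) / d)².
z_{α/2} + z_β = 1.960 + 0.524 = 2.484.
n = (2.484 / 0.22)² = 11.291² = 127.48.
Round up.

n = 128 pairs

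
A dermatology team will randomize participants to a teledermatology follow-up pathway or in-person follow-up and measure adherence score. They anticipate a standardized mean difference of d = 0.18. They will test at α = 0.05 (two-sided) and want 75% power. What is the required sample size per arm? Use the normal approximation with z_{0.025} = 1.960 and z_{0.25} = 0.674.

For two independent groups with equal n: n = 2·((z_{α/2} + z_β) / d)².
z_{α/2} + z_β = 1.960 + 0.674 = 2.634.
n = 2 × (2.634 / 0.18)² = 2 × 14.633² = 2 × 214.13 = 428.3.
Round up to the next whole participant.

n = 429 per group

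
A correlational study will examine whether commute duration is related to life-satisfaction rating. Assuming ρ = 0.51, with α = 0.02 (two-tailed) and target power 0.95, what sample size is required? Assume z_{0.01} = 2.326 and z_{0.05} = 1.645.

Fisher's z: C = ½·ln((1+r)/(1−r)) = ½·ln(3.0816) = 0.5627.
n = ((z_{α/2} + z_β)/C)² + 3.
(2.326 + 1.645) / 0.5627 = 3.971 / 0.5627 = 7.057.
n = 7.057² + 3 = 49.80 + 3 = 52.8.
Round up.

n = 53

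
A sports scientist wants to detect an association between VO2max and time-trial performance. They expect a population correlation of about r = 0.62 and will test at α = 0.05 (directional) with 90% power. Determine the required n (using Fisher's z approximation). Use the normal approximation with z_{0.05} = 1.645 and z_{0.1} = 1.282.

n = 20

Fisher's z: C = ½·ln((1+r)/(1−r)) = ½·ln(4.2632) = 0.7250.
n = ((z_{α} + z_β)/C)² + 3.
(1.645 + 1.282) / 0.7250 = 2.927 / 0.7250 = 4.037.
n = 4.037² + 3 = 16.30 + 3 = 19.3.
Round up.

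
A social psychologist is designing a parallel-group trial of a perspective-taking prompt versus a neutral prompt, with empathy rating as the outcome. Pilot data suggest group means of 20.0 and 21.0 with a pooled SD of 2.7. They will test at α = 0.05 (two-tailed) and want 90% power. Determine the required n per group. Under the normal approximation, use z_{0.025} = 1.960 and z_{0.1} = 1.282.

Cohen's d = |M₁ − M₂| / SD_pooled = |20.0 − 21.0| / 2.7 = 1.0 / 2.7 = 0.370.
For two independent groups with equal n: n = 2·((z_{α/2} + z_β) / d)².
z_{α/2} + z_β = 1.960 + 1.282 = 3.242.
n = 2 × (3.242 / 0.370)² = 2 × 8.762² = 2 × 76.78 = 153.6.
Round up to the next whole participant.

n = 154 per group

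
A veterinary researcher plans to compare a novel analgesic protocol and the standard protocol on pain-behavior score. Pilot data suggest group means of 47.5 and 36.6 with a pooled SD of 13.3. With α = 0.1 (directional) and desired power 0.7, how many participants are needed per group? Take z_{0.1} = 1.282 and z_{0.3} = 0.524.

n = 10 per group

Cohen's d = |M₁ − M₂| / SD_pooled = |47.5 − 36.6| / 13.3 = 10.9 / 13.3 = 0.820.
For two independent groups with equal n: n = 2·((z_{α} + z_β) / d)².
z_{α} + z_β = 1.282 + 0.524 = 1.806.
n = 2 × (1.806 / 0.820)² = 2 × 2.202² = 2 × 4.85 = 9.7.
Round up to the next whole participant.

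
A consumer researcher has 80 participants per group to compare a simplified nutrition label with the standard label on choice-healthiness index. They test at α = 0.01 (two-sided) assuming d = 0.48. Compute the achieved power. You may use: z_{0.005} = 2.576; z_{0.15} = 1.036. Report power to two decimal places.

For two equal groups, power = Φ(d·√(n/2) − z_{α/2}).
d·√(n/2) = 0.48 × √(80/2) = 0.48 × 6.325 = 3.036.
z_β = 3.036 − 2.576 = 0.460.
Power = Φ(0.460) = 0.677.

power ≈ 0.68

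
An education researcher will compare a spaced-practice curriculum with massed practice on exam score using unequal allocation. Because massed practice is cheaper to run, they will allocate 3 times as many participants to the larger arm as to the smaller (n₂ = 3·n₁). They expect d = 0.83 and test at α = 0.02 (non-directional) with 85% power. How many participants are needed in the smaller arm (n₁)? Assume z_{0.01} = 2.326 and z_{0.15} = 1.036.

n₁ = 22

With allocation ratio k = n₂/n₁ = 3, Var(x̄₁−x̄₂) = σ²(1/n₁ + 1/(k·n₁)) = σ²·(k+1)/(k·n₁).
So n₁ = (1 + 1/k)·((z_{α/2} + z_β)/d)² = 1.333 × (3.362/0.83)².
n₁ = 1.333 × 16.41 = 21.9.
Round up: n₁ = 22, giving n₂ = 3 × 22 = 66.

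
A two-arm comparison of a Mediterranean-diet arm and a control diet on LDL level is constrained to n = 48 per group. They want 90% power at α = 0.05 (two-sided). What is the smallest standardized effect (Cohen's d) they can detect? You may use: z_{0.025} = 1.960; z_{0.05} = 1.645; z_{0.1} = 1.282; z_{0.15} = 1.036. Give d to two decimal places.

For two independent groups of n = 48 each: d_min = (z_{α/2} + z_β)·√(2/n).
z-sum = 1.960 + 1.282 = 3.242.
d_min = 3.242 × √(2/48) = 3.242 × 0.2041 = 0.662.

d_min ≈ 0.66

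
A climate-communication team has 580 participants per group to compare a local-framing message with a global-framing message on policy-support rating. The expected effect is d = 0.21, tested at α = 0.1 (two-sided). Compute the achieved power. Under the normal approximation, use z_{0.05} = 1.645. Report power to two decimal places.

For two equal groups, power = Φ(d·√(n/2) − z_{α/2}).
d·√(n/2) = 0.21 × √(580/2) = 0.21 × 17.029 = 3.576.
z_β = 3.576 − 1.645 = 1.931.
Power = Φ(1.931) = 0.973.

power ≈ 0.97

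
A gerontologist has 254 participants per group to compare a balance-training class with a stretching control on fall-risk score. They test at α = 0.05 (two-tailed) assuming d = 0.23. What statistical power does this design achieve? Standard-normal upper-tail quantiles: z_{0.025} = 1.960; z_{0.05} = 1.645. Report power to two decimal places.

power ≈ 0.74

For two equal groups, power = Φ(d·√(n/2) − z_{α/2}).
d·√(n/2) = 0.23 × √(254/2) = 0.23 × 11.269 = 2.592.
z_β = 2.592 − 1.960 = 0.632.
Power = Φ(0.632) = 0.736.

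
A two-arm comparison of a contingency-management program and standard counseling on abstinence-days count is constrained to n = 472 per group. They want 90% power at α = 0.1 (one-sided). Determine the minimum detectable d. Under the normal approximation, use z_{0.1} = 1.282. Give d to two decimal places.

For two independent groups of n = 472 each: d_min = (z_{α} + z_β)·√(2/n).
z-sum = 1.282 + 1.282 = 2.564.
d_min = 2.564 × √(2/472) = 2.564 × 0.0651 = 0.167.

d_min ≈ 0.17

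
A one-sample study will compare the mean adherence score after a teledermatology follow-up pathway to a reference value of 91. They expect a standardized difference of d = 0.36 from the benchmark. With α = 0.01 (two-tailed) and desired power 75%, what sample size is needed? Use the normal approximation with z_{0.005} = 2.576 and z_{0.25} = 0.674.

n = 82

For a one-sample test: n = ((z_{α/2} + z_β) / d)².
z_{α/2} + z_β = 2.576 + 0.674 = 3.250.
n = (3.250 / 0.36)² = 9.028² = 81.50.
Round up.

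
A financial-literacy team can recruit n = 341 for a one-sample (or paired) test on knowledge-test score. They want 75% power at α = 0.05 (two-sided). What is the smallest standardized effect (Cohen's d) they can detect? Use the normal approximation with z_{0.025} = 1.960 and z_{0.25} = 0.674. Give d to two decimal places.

For a single sample (or paired design) of n = 341: d_min = (z_{α/2} + z_β)/√n.
z-sum = 1.960 + 0.674 = 2.634.
d_min = 2.634 / √341 = 2.634 / 18.466 = 0.143.

d_min ≈ 0.14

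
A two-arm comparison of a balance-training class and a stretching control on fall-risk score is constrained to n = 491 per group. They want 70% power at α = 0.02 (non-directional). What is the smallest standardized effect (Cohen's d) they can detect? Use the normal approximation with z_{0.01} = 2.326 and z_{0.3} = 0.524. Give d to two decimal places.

For two independent groups of n = 491 each: d_min = (z_{α/2} + z_β)·√(2/n).
z-sum = 2.326 + 0.524 = 2.850.
d_min = 2.850 × √(2/491) = 2.850 × 0.0638 = 0.182.

d_min ≈ 0.18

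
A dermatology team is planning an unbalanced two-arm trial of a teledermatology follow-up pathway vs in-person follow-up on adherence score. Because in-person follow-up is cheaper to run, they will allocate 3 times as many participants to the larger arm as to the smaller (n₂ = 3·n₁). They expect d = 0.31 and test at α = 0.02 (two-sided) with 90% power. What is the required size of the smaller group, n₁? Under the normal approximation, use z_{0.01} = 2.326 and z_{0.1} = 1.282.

n₁ = 181

With allocation ratio k = n₂/n₁ = 3, Var(x̄₁−x̄₂) = σ²(1/n₁ + 1/(k·n₁)) = σ²·(k+1)/(k·n₁).
So n₁ = (1 + 1/k)·((z_{α/2} + z_β)/d)² = 1.333 × (3.608/0.31)².
n₁ = 1.333 × 135.46 = 180.6.
Round up: n₁ = 181, giving n₂ = 3 × 181 = 543.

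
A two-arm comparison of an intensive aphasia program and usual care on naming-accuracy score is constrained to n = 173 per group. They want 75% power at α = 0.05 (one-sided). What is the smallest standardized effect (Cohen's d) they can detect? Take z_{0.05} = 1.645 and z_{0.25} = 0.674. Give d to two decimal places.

For two independent groups of n = 173 each: d_min = (z_{α} + z_β)·√(2/n).
z-sum = 1.645 + 0.674 = 2.319.
d_min = 2.319 × √(2/173) = 2.319 × 0.1075 = 0.249.

d_min ≈ 0.25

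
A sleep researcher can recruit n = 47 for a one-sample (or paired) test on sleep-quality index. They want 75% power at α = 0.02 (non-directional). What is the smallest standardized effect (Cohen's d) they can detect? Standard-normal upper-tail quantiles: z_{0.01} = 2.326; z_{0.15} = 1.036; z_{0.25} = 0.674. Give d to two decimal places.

For a single sample (or paired design) of n = 47: d_min = (z_{α/2} + z_β)/√n.
z-sum = 2.326 + 0.674 = 3.000.
d_min = 3.000 / √47 = 3.000 / 6.856 = 0.438.

d_min ≈ 0.44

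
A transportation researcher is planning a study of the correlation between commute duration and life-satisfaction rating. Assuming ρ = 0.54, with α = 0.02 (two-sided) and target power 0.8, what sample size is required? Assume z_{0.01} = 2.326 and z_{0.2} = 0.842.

Fisher's z: C = ½·ln((1+r)/(1−r)) = ½·ln(3.3478) = 0.6042.
n = ((z_{α/2} + z_β)/C)² + 3.
(2.326 + 0.842) / 0.6042 = 3.168 / 0.6042 = 5.243.
n = 5.243² + 3 = 27.49 + 3 = 30.5.
Round up.

n = 31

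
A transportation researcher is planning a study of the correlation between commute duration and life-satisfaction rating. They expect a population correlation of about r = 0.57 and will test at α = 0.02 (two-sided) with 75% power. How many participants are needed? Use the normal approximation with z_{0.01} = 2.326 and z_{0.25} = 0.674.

n = 25

Fisher's z: C = ½·ln((1+r)/(1−r)) = ½·ln(3.6512) = 0.6475.
n = ((z_{α/2} + z_β)/C)² + 3.
(2.326 + 0.674) / 0.6475 = 3.000 / 0.6475 = 4.633.
n = 4.633² + 3 = 21.47 + 3 = 24.5.
Round up.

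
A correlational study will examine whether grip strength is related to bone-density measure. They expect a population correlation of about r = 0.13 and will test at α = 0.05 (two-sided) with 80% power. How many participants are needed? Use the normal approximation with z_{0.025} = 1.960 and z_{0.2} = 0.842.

n = 463

Fisher's z: C = ½·ln((1+r)/(1−r)) = ½·ln(1.2989) = 0.1307.
n = ((z_{α/2} + z_β)/C)² + 3.
(1.960 + 0.842) / 0.1307 = 2.802 / 0.1307 = 21.438.
n = 21.438² + 3 = 459.61 + 3 = 462.6.
Round up.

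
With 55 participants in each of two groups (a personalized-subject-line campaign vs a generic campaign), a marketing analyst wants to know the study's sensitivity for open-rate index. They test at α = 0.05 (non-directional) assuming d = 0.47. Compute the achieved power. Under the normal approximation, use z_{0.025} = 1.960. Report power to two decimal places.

For two equal groups, power = Φ(d·√(n/2) − z_{α/2}).
d·√(n/2) = 0.47 × √(55/2) = 0.47 × 5.244 = 2.465.
z_β = 2.465 − 1.960 = 0.505.
Power = Φ(0.505) = 0.693.

power ≈ 0.69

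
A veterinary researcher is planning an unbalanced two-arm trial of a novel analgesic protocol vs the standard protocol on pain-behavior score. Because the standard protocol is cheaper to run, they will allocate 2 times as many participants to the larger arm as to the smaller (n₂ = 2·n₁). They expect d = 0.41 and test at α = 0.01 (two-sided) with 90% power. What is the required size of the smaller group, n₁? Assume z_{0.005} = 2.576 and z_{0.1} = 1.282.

n₁ = 133

With allocation ratio k = n₂/n₁ = 2, Var(x̄₁−x̄₂) = σ²(1/n₁ + 1/(k·n₁)) = σ²·(k+1)/(k·n₁).
So n₁ = (1 + 1/k)·((z_{α/2} + z_β)/d)² = 1.500 × (3.858/0.41)².
n₁ = 1.500 × 88.54 = 132.8.
Round up: n₁ = 133, giving n₂ = 2 × 133 = 266.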